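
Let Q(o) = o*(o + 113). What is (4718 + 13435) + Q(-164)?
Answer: 26517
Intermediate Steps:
Q(o) = o*(113 + o)
(4718 + 13435) + Q(-164) = (4718 + 13435) - 164*(113 - 164) = 18153 - 164*(-51) = 18153 + 8364 = 26517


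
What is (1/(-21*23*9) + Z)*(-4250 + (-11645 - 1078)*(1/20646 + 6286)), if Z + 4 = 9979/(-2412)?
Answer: 745447296847372019/1145357496 ≈ 6.5084e+8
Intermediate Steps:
Z = -19627/2412 (Z = -4 + 9979/(-2412) = -4 + 9979*(-1/2412) = -4 - 9979/2412 = -19627/2412 ≈ -8.1372)
(1/(-21*23*9) + Z)*(-4250 + (-11645 - 1078)*(1/20646 + 6286)) = (1/(-21*23*9) - 19627/2412)*(-4250 + (-11645 - 1078)*(1/20646 + 6286)) = (1/(-483*9) - 19627/2412)*(-4250 - 12723*(1/20646 + 6286)) = (1/(-4347) - 19627/2412)*(-4250 - 12723*129780757/20646) = (-1/4347 - 19627/2412)*(-4250 - 550400190437/6882) = -9480109/1164996*(-550429438937/6882) = 745447296847372019/1145357496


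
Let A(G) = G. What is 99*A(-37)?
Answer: -3663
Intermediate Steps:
99*A(-37) = 99*(-37) = -3663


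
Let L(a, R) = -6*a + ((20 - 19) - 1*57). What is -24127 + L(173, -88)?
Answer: -25221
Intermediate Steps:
L(a, R) = -56 - 6*a (L(a, R) = -6*a + (1 - 57) = -6*a - 56 = -56 - 6*a)
-24127 + L(173, -88) = -24127 + (-56 - 6*173) = -24127 + (-56 - 1038) = -24127 - 1094 = -25221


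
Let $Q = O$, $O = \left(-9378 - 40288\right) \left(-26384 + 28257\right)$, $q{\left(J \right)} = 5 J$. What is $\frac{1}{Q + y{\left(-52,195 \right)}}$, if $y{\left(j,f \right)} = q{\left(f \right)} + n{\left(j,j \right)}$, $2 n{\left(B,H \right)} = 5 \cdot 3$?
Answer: $- \frac{2}{186046871} \approx -1.075 \cdot 10^{-8}$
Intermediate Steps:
$O = -93024418$ ($O = \left(-49666\right) 1873 = -93024418$)
$Q = -93024418$
$n{\left(B,H \right)} = \frac{15}{2}$ ($n{\left(B,H \right)} = \frac{5 \cdot 3}{2} = \frac{1}{2} \cdot 15 = \frac{15}{2}$)
$y{\left(j,f \right)} = \frac{15}{2} + 5 f$ ($y{\left(j,f \right)} = 5 f + \frac{15}{2} = \frac{15}{2} + 5 f$)
$\frac{1}{Q + y{\left(-52,195 \right)}} = \frac{1}{-93024418 + \left(\frac{15}{2} + 5 \cdot 195\right)} = \frac{1}{-93024418 + \left(\frac{15}{2} + 975\right)} = \frac{1}{-93024418 + \frac{1965}{2}} = \frac{1}{- \frac{186046871}{2}} = - \frac{2}{186046871}$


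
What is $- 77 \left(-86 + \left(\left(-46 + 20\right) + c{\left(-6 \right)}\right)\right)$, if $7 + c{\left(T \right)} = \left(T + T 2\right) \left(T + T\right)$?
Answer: $-7469$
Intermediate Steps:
$c{\left(T \right)} = -7 + 6 T^{2}$ ($c{\left(T \right)} = -7 + \left(T + T 2\right) \left(T + T\right) = -7 + \left(T + 2 T\right) 2 T = -7 + 3 T 2 T = -7 + 6 T^{2}$)
$- 77 \left(-86 + \left(\left(-46 + 20\right) + c{\left(-6 \right)}\right)\right) = - 77 \left(-86 + \left(\left(-46 + 20\right) - \left(7 - 6 \left(-6\right)^{2}\right)\right)\right) = - 77 \left(-86 + \left(-26 + \left(-7 + 6 \cdot 36\right)\right)\right) = - 77 \left(-86 + \left(-26 + \left(-7 + 216\right)\right)\right) = - 77 \left(-86 + \left(-26 + 209\right)\right) = - 77 \left(-86 + 183\right) = \left(-77\right) 97 = -7469$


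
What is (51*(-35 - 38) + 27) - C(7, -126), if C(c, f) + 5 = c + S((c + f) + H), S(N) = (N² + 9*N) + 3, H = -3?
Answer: -17487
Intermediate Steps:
S(N) = 3 + N² + 9*N
C(c, f) = -29 + (-3 + c + f)² + 9*f + 10*c (C(c, f) = -5 + (c + (3 + ((c + f) - 3)² + 9*((c + f) - 3))) = -5 + (c + (3 + (-3 + c + f)² + 9*(-3 + c + f))) = -5 + (c + (3 + (-3 + c + f)² + (-27 + 9*c + 9*f))) = -5 + (c + (-24 + (-3 + c + f)² + 9*c + 9*f)) = -5 + (-24 + (-3 + c + f)² + 9*f + 10*c) = -29 + (-3 + c + f)² + 9*f + 10*c)
(51*(-35 - 38) + 27) - C(7, -126) = (51*(-35 - 38) + 27) - (-29 + (-3 + 7 - 126)² + 9*(-126) + 10*7) = (51*(-73) + 27) - (-29 + (-122)² - 1134 + 70) = (-3723 + 27) - (-29 + 14884 - 1134 + 70) = -3696 - 1*13791 = -3696 - 13791 = -17487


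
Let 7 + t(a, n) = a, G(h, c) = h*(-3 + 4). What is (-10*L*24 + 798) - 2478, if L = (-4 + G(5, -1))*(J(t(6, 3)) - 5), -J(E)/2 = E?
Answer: -960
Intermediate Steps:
G(h, c) = h (G(h, c) = h*1 = h)
t(a, n) = -7 + a
J(E) = -2*E
L = -3 (L = (-4 + 5)*(-2*(-7 + 6) - 5) = 1*(-2*(-1) - 5) = 1*(2 - 5) = 1*(-3) = -3)
(-10*L*24 + 798) - 2478 = (-10*(-3)*24 + 798) - 2478 = (30*24 + 798) - 2478 = (720 + 798) - 2478 = 1518 - 2478 = -960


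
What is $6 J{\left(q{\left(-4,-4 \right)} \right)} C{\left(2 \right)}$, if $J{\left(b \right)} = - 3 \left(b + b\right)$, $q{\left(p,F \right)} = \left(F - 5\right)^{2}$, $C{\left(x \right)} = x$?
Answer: $-5832$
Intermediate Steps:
$q{\left(p,F \right)} = \left(-5 + F\right)^{2}$
$J{\left(b \right)} = - 6 b$ ($J{\left(b \right)} = - 3 \cdot 2 b = - 6 b$)
$6 J{\left(q{\left(-4,-4 \right)} \right)} C{\left(2 \right)} = 6 \left(- 6 \left(-5 - 4\right)^{2}\right) 2 = 6 \left(- 6 \left(-9\right)^{2}\right) 2 = 6 \left(\left(-6\right) 81\right) 2 = 6 \left(-486\right) 2 = \left(-2916\right) 2 = -5832$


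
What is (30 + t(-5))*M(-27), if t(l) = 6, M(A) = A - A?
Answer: 0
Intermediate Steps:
M(A) = 0
(30 + t(-5))*M(-27) = (30 + 6)*0 = 36*0 = 0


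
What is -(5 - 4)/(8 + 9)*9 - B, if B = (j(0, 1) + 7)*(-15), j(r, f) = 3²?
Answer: 4071/17 ≈ 239.47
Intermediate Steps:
j(r, f) = 9
B = -240 (B = (9 + 7)*(-15) = 16*(-15) = -240)
-(5 - 4)/(8 + 9)*9 - B = -(5 - 4)/(8 + 9)*9 - 1*(-240) = -1/17*9 + 240 = -9/17 + 240 = 4071/17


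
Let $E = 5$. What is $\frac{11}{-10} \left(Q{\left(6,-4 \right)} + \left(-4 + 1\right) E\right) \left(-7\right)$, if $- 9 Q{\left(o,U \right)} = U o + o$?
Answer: $- \frac{1001}{10} \approx -100.1$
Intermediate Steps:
$Q{\left(o,U \right)} = - \frac{o}{9} - \frac{U o}{9}$ ($Q{\left(o,U \right)} = - \frac{U o + o}{9} = - \frac{o + U o}{9} = - \frac{o}{9} - \frac{U o}{9}$)
$\frac{11}{-10} \left(Q{\left(6,-4 \right)} + \left(-4 + 1\right) E\right) \left(-7\right) = \frac{11}{-10} \left(\left(- \frac{1}{9}\right) 6 \left(1 - 4\right) + \left(-4 + 1\right) 5\right) \left(-7\right) = 11 \left(- \frac{1}{10}\right) \left(\left(- \frac{1}{9}\right) 6 \left(-3\right) - 15\right) \left(-7\right) = - \frac{11 \left(2 - 15\right)}{10} \left(-7\right) = \left(- \frac{11}{10}\right) \left(-13\right) \left(-7\right) = \frac{143}{10} \left(-7\right) = - \frac{1001}{10}$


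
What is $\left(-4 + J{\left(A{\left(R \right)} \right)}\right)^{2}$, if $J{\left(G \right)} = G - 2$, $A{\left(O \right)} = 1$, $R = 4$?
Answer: $25$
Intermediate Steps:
$J{\left(G \right)} = -2 + G$ ($J{\left(G \right)} = G - 2 = -2 + G$)
$\left(-4 + J{\left(A{\left(R \right)} \right)}\right)^{2} = \left(-4 + \left(-2 + 1\right)\right)^{2} = \left(-4 - 1\right)^{2} = \left(-5\right)^{2} = 25$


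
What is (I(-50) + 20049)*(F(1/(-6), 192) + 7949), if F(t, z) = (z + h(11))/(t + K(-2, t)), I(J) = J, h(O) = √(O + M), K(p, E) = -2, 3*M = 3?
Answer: 2043597815/13 - 239988*√3/13 ≈ 1.5717e+8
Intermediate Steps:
M = 1 (M = (⅓)*3 = 1)
h(O) = √(1 + O) (h(O) = √(O + 1) = √(1 + O))
F(t, z) = (z + 2*√3)/(-2 + t) (F(t, z) = (z + √(1 + 11))/(t - 2) = (z + √12)/(-2 + t) = (z + 2*√3)/(-2 + t))
(I(-50) + 20049)*(F(1/(-6), 192) + 7949) = (-50 + 20049)*((192 + 2*√3)/(-2 + 1/(-6)) + 7949) = 19999*((192 + 2*√3)/(-2 - ⅙) + 7949) = 19999*((192 + 2*√3)/(-13/6) + 7949) = 19999*(-6*(192 + 2*√3)/13 + 7949) = 19999*((-1152/13 - 12*√3/13) + 7949) = 19999*(102185/13 - 12*√3/13) = 2043597815/13 - 239988*√3/13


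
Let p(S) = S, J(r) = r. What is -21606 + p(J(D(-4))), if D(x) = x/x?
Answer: -21605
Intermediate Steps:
D(x) = 1
-21606 + p(J(D(-4))) = -21606 + 1 = -21605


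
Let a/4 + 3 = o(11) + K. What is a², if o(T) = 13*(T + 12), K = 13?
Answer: 1527696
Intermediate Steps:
o(T) = 156 + 13*T (o(T) = 13*(12 + T) = 156 + 13*T)
a = 1236 (a = -12 + 4*((156 + 13*11) + 13) = -12 + 4*((156 + 143) + 13) = -12 + 4*(299 + 13) = -12 + 4*312 = -12 + 1248 = 1236)
a² = 1236² = 1527696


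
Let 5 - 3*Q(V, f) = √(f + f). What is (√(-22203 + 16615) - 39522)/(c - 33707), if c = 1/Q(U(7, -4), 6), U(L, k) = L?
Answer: 4329397968/3692273209 + 59283*√3/3692273209 - 219088*I*√1397/3692273209 - 3*I*√4191/3692273209 ≈ 1.1726 - 0.0022179*I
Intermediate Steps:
Q(V, f) = 5/3 - √2*√f/3 (Q(V, f) = 5/3 - √(f + f)/3 = 5/3 - √2*√f/3)
c = 1/(5/3 - 2*√3/3) (c = 1/(5/3 - √2*√6/3) = 1/(5/3 - 2*√3/3) ≈ 1.9533)
(√(-22203 + 16615) - 39522)/(c - 33707) = (√(-22203 + 16615) - 39522)/((15/13 + 6*√3/13) - 33707) = (√(-5588) - 39522)/(-438176/13 + 6*√3/13) = (2*I*√1397 - 39522)/(-438176/13 + 6*√3/13) = (-39522 + 2*I*√1397)/(-438176/13 + 6*√3/13)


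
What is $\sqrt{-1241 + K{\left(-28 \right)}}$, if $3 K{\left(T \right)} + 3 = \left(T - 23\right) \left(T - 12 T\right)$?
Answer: $i \sqrt{6478} \approx 80.486 i$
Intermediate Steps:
$K{\left(T \right)} = -1 - \frac{11 T \left(-23 + T\right)}{3}$ ($K{\left(T \right)} = -1 + \frac{\left(T - 23\right) \left(T - 12 T\right)}{3} = -1 + \frac{\left(-23 + T\right) \left(T - 12 T\right)}{3} = -1 + \frac{\left(-23 + T\right) \left(- 11 T\right)}{3} = -1 + \frac{\left(-11\right) T \left(-23 + T\right)}{3} = -1 - \frac{11 T \left(-23 + T\right)}{3}$)
$\sqrt{-1241 + K{\left(-28 \right)}} = \sqrt{-1241 - \left(\frac{7087}{3} + \frac{8624}{3}\right)} = \sqrt{-1241 - 5237} = \sqrt{-6478} = i \sqrt{6478}$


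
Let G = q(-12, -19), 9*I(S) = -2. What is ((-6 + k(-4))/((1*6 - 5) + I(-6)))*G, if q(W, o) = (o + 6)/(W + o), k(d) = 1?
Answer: -585/217 ≈ -2.6959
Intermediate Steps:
I(S) = -2/9 (I(S) = (⅑)*(-2) = -2/9)
q(W, o) = (6 + o)/(W + o)
G = 13/31 (G = (6 - 19)/(-12 - 19) = -13/(-31) = -1/31*(-13) = 13/31 ≈ 0.41935)
((-6 + k(-4))/((1*6 - 5) + I(-6)))*G = ((-6 + 1)/((1*6 - 5) - 2/9))*(13/31) = -5/((6 - 5) - 2/9)*(13/31) = -5/(1 - 2/9)*(13/31) = -5/7/9*(13/31) = -5*9/7*(13/31) = -45/7*13/31 = -585/217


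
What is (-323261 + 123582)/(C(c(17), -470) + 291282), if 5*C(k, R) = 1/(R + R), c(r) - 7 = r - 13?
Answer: -938491300/1369025399 ≈ -0.68552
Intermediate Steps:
c(r) = -6 + r (c(r) = 7 + (r - 13) = 7 + (-13 + r) = -6 + r)
C(k, R) = 1/(10*R) (C(k, R) = 1/(5*(R + R)) = 1/(5*((2*R))) = (1/(2*R))/5 = 1/(10*R))
(-323261 + 123582)/(C(c(17), -470) + 291282) = (-323261 + 123582)/((⅒)/(-470) + 291282) = -199679/((⅒)*(-1/470) + 291282) = -199679/(-1/4700 + 291282) = -199679/1369025399/4700 = -199679*4700/1369025399 = -938491300/1369025399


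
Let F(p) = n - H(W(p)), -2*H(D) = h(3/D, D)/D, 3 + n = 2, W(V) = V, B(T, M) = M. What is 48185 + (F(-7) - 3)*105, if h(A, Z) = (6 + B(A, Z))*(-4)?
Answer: 47735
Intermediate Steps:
n = -1 (n = -3 + 2 = -1)
h(A, Z) = -24 - 4*Z (h(A, Z) = (6 + Z)*(-4) = -24 - 4*Z)
H(D) = -(-24 - 4*D)/(2*D)
F(p) = -3 - 12/p (F(p) = -1 - (2 + 12/p) = -1 + (-2 - 12/p) = -3 - 12/p)
48185 + (F(-7) - 3)*105 = 48185 + ((-3 - 12/(-7)) - 3)*105 = 48185 + ((-3 - 12*(-1/7)) - 3)*105 = 48185 + ((-3 + 12/7) - 3)*105 = 48185 + (-9/7 - 3)*105 = 48185 - 30/7*105 = 48185 - 450 = 47735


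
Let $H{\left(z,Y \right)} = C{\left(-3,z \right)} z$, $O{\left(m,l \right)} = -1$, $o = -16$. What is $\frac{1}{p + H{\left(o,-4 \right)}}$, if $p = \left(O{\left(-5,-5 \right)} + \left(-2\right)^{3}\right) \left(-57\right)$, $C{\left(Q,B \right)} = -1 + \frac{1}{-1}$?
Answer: $\frac{1}{545} \approx 0.0018349$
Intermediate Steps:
$C{\left(Q,B \right)} = -2$ ($C{\left(Q,B \right)} = -1 - 1 = -2$)
$H{\left(z,Y \right)} = - 2 z$
$p = 513$ ($p = \left(-1 + \left(-2\right)^{3}\right) \left(-57\right) = \left(-1 - 8\right) \left(-57\right) = \left(-9\right) \left(-57\right) = 513$)
$\frac{1}{p + H{\left(o,-4 \right)}} = \frac{1}{513 - -32} = \frac{1}{513 + 32} = \frac{1}{545}$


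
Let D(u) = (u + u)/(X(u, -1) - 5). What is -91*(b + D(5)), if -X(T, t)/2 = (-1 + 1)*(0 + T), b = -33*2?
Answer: 6188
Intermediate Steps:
b = -66
X(T, t) = 0 (X(T, t) = -2*(-1 + 1)*(0 + T) = -0*T = -2*0 = 0)
D(u) = -2*u/5 (D(u) = (u + u)/(0 - 5) = (2*u)/(-5) = (2*u)*(-⅕) = -2*u/5)
-91*(b + D(5)) = -91*(-66 - ⅖*5) = -91*(-66 - 2) = -91*(-68) = 6188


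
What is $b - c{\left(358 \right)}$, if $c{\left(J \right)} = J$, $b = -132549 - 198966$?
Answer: $-331873$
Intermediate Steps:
$b = -331515$
$b - c{\left(358 \right)} = -331515 - 358 = -331873$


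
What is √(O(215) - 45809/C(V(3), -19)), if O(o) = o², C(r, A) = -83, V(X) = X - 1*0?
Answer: 74*√58847/83 ≈ 216.28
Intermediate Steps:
V(X) = X (V(X) = X + 0 = X)
√(O(215) - 45809/C(V(3), -19)) = √(215² - 45809/(-83)) = √(46225 - 45809*(-1/83)) = √(46225 + 45809/83) = √(3882484/83) = 74*√58847/83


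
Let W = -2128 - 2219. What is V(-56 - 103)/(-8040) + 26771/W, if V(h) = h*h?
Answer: -108378449/11649960 ≈ -9.3029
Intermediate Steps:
W = -4347
V(h) = h²
V(-56 - 103)/(-8040) + 26771/W = (-56 - 103)²/(-8040) + 26771/(-4347) = (-159)²*(-1/8040) + 26771*(-1/4347) = 25281*(-1/8040) - 26771/4347 = -8427/2680 - 26771/4347 = -108378449/11649960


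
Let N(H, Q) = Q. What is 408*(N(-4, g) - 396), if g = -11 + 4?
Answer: -164424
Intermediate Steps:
g = -7
408*(N(-4, g) - 396) = 408*(-7 - 396) = 408*(-403) = -164424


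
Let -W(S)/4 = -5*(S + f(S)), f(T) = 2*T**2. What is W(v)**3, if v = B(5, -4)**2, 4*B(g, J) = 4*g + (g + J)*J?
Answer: 1177583616000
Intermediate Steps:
B(g, J) = g + J*(J + g)/4 (B(g, J) = (4*g + (g + J)*J)/4 = (4*g + (J + g)*J)/4 = (4*g + J*(J + g))/4 = g + J*(J + g)/4)
v = 16 (v = (5 + (1/4)*(-4)**2 + (1/4)*(-4)*5)**2 = (5 + (1/4)*16 - 5)**2 = (5 + 4 - 5)**2 = 4**2 = 16)
W(S) = 20*S + 40*S**2 (W(S) = -(-20)*(S + 2*S**2) = -4*(-10*S**2 - 5*S) = 20*S + 40*S**2)
W(v)**3 = (20*16*(1 + 2*16))**3 = (20*16*(1 + 32))**3 = (20*16*33)**3 = 10560**3 = 1177583616000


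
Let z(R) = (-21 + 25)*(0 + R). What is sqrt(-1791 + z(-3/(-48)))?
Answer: I*sqrt(7163)/2 ≈ 42.317*I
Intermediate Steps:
z(R) = 4*R
sqrt(-1791 + z(-3/(-48))) = sqrt(-1791 + 4*(-3/(-48))) = sqrt(-1791 + 4*(-3*(-1/48))) = sqrt(-1791 + 4*(1/16)) = sqrt(-1791 + 1/4) = sqrt(-7163/4) = I*sqrt(7163)/2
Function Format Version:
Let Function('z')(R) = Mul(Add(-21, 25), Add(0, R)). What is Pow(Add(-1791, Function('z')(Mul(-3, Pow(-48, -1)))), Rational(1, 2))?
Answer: Mul(Rational(1, 2), I, Pow(7163, Rational(1, 2))) ≈ Mul(42.317, I)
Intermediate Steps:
Function('z')(R) = Mul(4, R)
Pow(Add(-1791, Function('z')(Mul(-3, Pow(-48, -1)))), Rational(1, 2)) = Pow(Add(-1791, Mul(4, Mul(-3, Pow(-48, -1)))), Rational(1, 2)) = Pow(Add(-1791, Mul(4, Mul(-3, Rational(-1, 48)))), Rational(1, 2)) = Pow(Add(-1791, Mul(4, Rational(1, 16))), Rational(1, 2)) = Pow(Add(-1791, Rational(1, 4)), Rational(1, 2)) = Pow(Rational(-7163, 4), Rational(1, 2)) = Mul(Rational(1, 2), I, Pow(7163, Rational(1, 2)))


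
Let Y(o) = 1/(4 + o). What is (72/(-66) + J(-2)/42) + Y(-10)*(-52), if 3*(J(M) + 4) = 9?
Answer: 1163/154 ≈ 7.5519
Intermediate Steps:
J(M) = -1 (J(M) = -4 + (⅓)*9 = -4 + 3 = -1)
(72/(-66) + J(-2)/42) + Y(-10)*(-52) = (72/(-66) - 1/42) - 52/(4 - 10) = (72*(-1/66) - 1*1/42) - 52/(-6) = (-12/11 - 1/42) - ⅙*(-52) = -515/462 + 26/3 = 1163/154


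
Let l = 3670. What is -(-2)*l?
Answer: 7340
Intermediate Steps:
-(-2)*l = -(-2)*3670 = -1*(-7340) = 7340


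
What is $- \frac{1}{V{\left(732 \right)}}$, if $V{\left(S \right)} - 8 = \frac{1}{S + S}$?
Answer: $- \frac{1464}{11713} \approx -0.12499$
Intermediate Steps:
$V{\left(S \right)} = 8 + \frac{1}{2 S}$ ($V{\left(S \right)} = 8 + \frac{1}{S + S} = 8 + \frac{1}{2 S}$)
$- \frac{1}{V{\left(732 \right)}} = - \frac{1}{8 + \frac{1}{2 \cdot 732}} = - \frac{1}{8 + \frac{1}{2} \cdot \frac{1}{732}} = - \frac{1}{8 + \frac{1}{1464}} = - \frac{1}{\frac{11713}{1464}} = \left(-1\right) \frac{1464}{11713} = - \frac{1464}{11713}$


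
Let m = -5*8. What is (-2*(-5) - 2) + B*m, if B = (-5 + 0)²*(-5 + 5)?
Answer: 8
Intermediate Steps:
m = -40
B = 0 (B = (-5)²*0 = 25*0 = 0)
(-2*(-5) - 2) + B*m = (-2*(-5) - 2) + 0*(-40) = (10 - 2) + 0 = 8 + 0 = 8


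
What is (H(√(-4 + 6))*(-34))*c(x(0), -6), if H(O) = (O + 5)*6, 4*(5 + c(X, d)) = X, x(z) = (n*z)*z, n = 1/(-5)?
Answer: 5100 + 1020*√2 ≈ 6542.5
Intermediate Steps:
n = -⅕ ≈ -0.20000
x(z) = -z²/5 (x(z) = (-z/5)*z = -z²/5)
c(X, d) = -5 + X/4
H(O) = 30 + 6*O (H(O) = (5 + O)*6 = 30 + 6*O)
(H(√(-4 + 6))*(-34))*c(x(0), -6) = ((30 + 6*√(-4 + 6))*(-34))*(-5 + (-⅕*0²)/4) = ((30 + 6*√2)*(-34))*(-5 + (-⅕*0)/4) = (-1020 - 204*√2)*(-5 + (¼)*0) = (-1020 - 204*√2)*(-5 + 0) = (-1020 - 204*√2)*(-5) = 5100 + 1020*√2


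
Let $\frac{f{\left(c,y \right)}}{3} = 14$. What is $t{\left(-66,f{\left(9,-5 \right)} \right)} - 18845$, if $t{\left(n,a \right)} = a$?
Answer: $-18803$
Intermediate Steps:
$f{\left(c,y \right)} = 42$ ($f{\left(c,y \right)} = 3 \cdot 14 = 42$)
$t{\left(-66,f{\left(9,-5 \right)} \right)} - 18845 = 42 - 18845 = -18803$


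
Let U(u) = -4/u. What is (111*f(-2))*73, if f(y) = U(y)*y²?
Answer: 64824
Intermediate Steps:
f(y) = -4*y (f(y) = (-4/y)*y² = -4*y)
(111*f(-2))*73 = (111*(-4*(-2)))*73 = (111*8)*73 = 888*73 = 64824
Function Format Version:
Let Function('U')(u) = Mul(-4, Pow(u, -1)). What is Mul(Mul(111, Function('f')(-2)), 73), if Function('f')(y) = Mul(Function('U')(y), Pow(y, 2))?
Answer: 64824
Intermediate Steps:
Function('f')(y) = Mul(-4, y) (Function('f')(y) = Mul(Mul(-4, Pow(y, -1)), Pow(y, 2)) = Mul(-4, y))
Mul(Mul(111, Function('f')(-2)), 73) = Mul(Mul(111, Mul(-4, -2)), 73) = Mul(Mul(111, 8), 73) = Mul(888, 73) = 64824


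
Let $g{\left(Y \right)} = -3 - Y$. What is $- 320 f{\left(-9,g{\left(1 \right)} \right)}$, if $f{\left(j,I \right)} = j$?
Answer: $2880$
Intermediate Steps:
$- 320 f{\left(-9,g{\left(1 \right)} \right)} = \left(-320\right) \left(-9\right) = 2880$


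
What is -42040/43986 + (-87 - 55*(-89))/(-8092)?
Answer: -68959046/44491839 ≈ -1.5499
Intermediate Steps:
-42040/43986 + (-87 - 55*(-89))/(-8092) = -42040*1/43986 + (-87 + 4895)*(-1/8092) = -21020/21993 + 4808*(-1/8092) = -21020/21993 - 1202/2023 = -68959046/44491839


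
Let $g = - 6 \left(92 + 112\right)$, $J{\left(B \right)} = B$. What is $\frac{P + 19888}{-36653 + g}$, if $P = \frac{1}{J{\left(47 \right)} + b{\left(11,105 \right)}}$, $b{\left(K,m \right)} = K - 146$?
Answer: $- \frac{1750143}{3333176} \approx -0.52507$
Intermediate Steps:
$b{\left(K,m \right)} = -146 + K$
$P = - \frac{1}{88}$ ($P = \frac{1}{47 + \left(-146 + 11\right)} = \frac{1}{47 - 135} = \frac{1}{-88} = - \frac{1}{88} \approx -0.011364$)
$g = -1224$ ($g = \left(-6\right) 204 = -1224$)
$\frac{P + 19888}{-36653 + g} = \frac{- \frac{1}{88} + 19888}{-36653 - 1224} = \frac{1750143}{88 \left(-37877\right)} = \frac{1750143}{88} \left(- \frac{1}{37877}\right) = - \frac{1750143}{3333176}$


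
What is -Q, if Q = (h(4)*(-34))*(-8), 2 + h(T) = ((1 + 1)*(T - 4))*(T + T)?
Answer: 544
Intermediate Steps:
h(T) = -2 + 2*T*(-8 + 2*T) (h(T) = -2 + ((1 + 1)*(T - 4))*(T + T) = -2 + (2*(-4 + T))*(2*T) = -2 + (-8 + 2*T)*(2*T) = -2 + 2*T*(-8 + 2*T))
Q = -544 (Q = ((-2 - 16*4 + 4*4²)*(-34))*(-8) = ((-2 - 64 + 4*16)*(-34))*(-8) = ((-2 - 64 + 64)*(-34))*(-8) = -2*(-34)*(-8) = 68*(-8) = -544)
-Q = -1*(-544) = 544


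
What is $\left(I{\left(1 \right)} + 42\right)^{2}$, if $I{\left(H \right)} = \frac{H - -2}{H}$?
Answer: $2025$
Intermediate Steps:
$I{\left(H \right)} = \frac{2 + H}{H}$ ($I{\left(H \right)} = \frac{H + 2}{H} = \frac{2 + H}{H}$)
$\left(I{\left(1 \right)} + 42\right)^{2} = \left(\frac{2 + 1}{1} + 42\right)^{2} = \left(1 \cdot 3 + 42\right)^{2} = \left(3 + 42\right)^{2} = 45^{2} = 2025$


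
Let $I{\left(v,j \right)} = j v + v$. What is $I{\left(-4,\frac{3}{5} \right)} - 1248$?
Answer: $- \frac{6272}{5} \approx -1254.4$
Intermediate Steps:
$I{\left(v,j \right)} = v + j v$
$I{\left(-4,\frac{3}{5} \right)} - 1248 = - 4 \left(1 + \frac{3}{5}\right) - 1248 = \left(-4\right) \frac{8}{5} - 1248 = - \frac{32}{5} - 1248 = - \frac{6272}{5}$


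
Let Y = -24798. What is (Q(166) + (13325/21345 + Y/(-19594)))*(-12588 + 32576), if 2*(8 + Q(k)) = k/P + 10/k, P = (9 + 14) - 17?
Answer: 537965010170224/3471341619 ≈ 1.5497e+5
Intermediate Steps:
P = 6 (P = 23 - 17 = 6)
Q(k) = -8 + 5/k + k/12 (Q(k) = -8 + (k/6 + 10/k)/2 = -8 + (10/k + k/6)/2 = -8 + (5/k + k/12) = -8 + 5/k + k/12)
(Q(166) + (13325/21345 + Y/(-19594)))*(-12588 + 32576) = ((-8 + 5/166 + (1/12)*166) + (13325/21345 - 24798/(-19594)))*(-12588 + 32576) = ((-8 + 5*(1/166) + 83/6) + (13325*(1/21345) - 24798*(-1/19594)))*19988 = ((-8 + 5/166 + 83/6) + (2665/4269 + 12399/9797))*19988 = (1460/249 + 79040336/41823393)*19988 = (26914399148/3471341619)*19988 = 537965010170224/3471341619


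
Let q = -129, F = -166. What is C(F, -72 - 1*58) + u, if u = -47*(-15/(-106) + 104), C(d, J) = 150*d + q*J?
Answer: -1380613/106 ≈ -13025.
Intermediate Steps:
C(d, J) = -129*J + 150*d (C(d, J) = 150*d - 129*J = -129*J + 150*d)
u = -518833/106 (u = -47*(-15*(-1/106) + 104) = -47*(15/106 + 104) = -47*11039/106 = -518833/106 ≈ -4894.6)
C(F, -72 - 1*58) + u = (-129*(-72 - 1*58) + 150*(-166)) - 518833/106 = (-129*(-72 - 58) - 24900) - 518833/106 = (-129*(-130) - 24900) - 518833/106 = (16770 - 24900) - 518833/106 = -8130 - 518833/106 = -1380613/106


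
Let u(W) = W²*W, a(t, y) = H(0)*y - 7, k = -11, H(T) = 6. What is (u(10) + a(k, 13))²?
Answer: 1147041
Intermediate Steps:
a(t, y) = -7 + 6*y (a(t, y) = 6*y - 7 = -7 + 6*y)
u(W) = W³
(u(10) + a(k, 13))² = (10³ + (-7 + 6*13))² = (1000 + (-7 + 78))² = (1000 + 71)² = 1071² = 1147041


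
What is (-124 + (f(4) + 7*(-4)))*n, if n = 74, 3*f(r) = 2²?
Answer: -33448/3 ≈ -11149.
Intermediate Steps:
f(r) = 4/3 (f(r) = (⅓)*2² = (⅓)*4 = 4/3)
(-124 + (f(4) + 7*(-4)))*n = (-124 + (4/3 + 7*(-4)))*74 = (-124 + (4/3 - 28))*74 = (-124 - 80/3)*74 = -452/3*74 = -33448/3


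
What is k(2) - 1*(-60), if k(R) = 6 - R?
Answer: 64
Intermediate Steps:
k(2) - 1*(-60) = (6 - 1*2) - 1*(-60) = (6 - 2) + 60 = 4 + 60 = 64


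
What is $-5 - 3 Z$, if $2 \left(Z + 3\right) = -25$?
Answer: $\frac{83}{2} \approx 41.5$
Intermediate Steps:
$Z = - \frac{31}{2}$ ($Z = -3 + \frac{1}{2} \left(-25\right) = -3 - \frac{25}{2} = - \frac{31}{2} \approx -15.5$)
$-5 - 3 Z = -5 - - \frac{93}{2} = -5 + \frac{93}{2} = \frac{83}{2}$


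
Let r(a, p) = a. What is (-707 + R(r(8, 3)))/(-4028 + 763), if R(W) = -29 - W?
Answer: 744/3265 ≈ 0.22787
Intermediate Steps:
(-707 + R(r(8, 3)))/(-4028 + 763) = (-707 + (-29 - 1*8))/(-4028 + 763) = (-707 + (-29 - 8))/(-3265) = (-707 - 37)*(-1/3265) = -744*(-1/3265) = 744/3265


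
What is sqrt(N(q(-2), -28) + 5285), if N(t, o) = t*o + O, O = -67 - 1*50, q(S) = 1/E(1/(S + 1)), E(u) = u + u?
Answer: sqrt(5182) ≈ 71.986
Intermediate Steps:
E(u) = 2*u
q(S) = 1/2 + S/2 (q(S) = 1/(2/(S + 1)) = 1/(2/(1 + S)) = 1/2 + S/2)
O = -117 (O = -67 - 50 = -117)
N(t, o) = -117 + o*t (N(t, o) = t*o - 117 = o*t - 117 = -117 + o*t)
sqrt(N(q(-2), -28) + 5285) = sqrt((-117 - 28*(1/2 + (1/2)*(-2))) + 5285) = sqrt((-117 - 28*(1/2 - 1)) + 5285) = sqrt((-117 - 28*(-1/2)) + 5285) = sqrt((-117 + 14) + 5285) = sqrt(-103 + 5285) = sqrt(5182)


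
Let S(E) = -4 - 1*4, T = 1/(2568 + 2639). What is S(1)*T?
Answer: -8/5207 ≈ -0.0015364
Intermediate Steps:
T = 1/5207 ≈ 0.00019205
S(E) = -8 (S(E) = -4 - 4 = -8)
S(1)*T = -8*1/5207 = -8/5207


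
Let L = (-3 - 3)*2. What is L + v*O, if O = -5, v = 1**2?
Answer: -17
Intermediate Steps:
v = 1
L = -12 (L = -6*2 = -12)
L + v*O = -12 + 1*(-5) = -12 - 5 = -17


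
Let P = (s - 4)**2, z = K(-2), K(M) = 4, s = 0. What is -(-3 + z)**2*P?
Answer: -16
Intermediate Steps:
z = 4
P = 16 (P = (0 - 4)**2 = (-4)**2 = 16)
-(-3 + z)**2*P = -(-3 + 4)**2*16 = -1**2*16 = -16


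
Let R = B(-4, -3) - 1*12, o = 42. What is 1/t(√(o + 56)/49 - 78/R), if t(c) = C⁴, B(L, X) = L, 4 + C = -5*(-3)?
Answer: 1/14641 ≈ 6.8301e-5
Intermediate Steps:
C = 11 (C = -4 - 5*(-3) = -4 + 15 = 11)
R = -16 (R = -4 - 1*12 = -4 - 12 = -16)
t(c) = 14641 (t(c) = 11⁴ = 14641)
1/t(√(o + 56)/49 - 78/R) = 1/14641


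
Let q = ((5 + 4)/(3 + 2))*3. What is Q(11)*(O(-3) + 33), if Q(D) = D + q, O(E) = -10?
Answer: 1886/5 ≈ 377.20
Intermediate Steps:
q = 27/5 (q = (9/5)*3 = 27/5 ≈ 5.4000)
Q(D) = 27/5 + D (Q(D) = D + 27/5 = 27/5 + D)
Q(11)*(O(-3) + 33) = (27/5 + 11)*(-10 + 33) = (82/5)*23 = 1886/5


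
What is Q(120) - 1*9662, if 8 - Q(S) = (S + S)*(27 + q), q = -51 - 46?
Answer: 7146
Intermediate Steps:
q = -97
Q(S) = 8 + 140*S (Q(S) = 8 - (S + S)*(27 - 97) = 8 - 2*S*(-70) = 8 - (-140)*S = 8 + 140*S)
Q(120) - 1*9662 = (8 + 140*120) - 1*9662 = (8 + 16800) - 9662 = 16808 - 9662 = 7146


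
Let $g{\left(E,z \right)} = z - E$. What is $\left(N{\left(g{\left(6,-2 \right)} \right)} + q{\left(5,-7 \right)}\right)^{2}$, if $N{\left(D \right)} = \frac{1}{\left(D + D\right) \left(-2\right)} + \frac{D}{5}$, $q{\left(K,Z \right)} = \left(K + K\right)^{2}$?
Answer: $\frac{248031001}{25600} \approx 9688.7$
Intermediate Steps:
$q{\left(K,Z \right)} = 4 K^{2}$ ($q{\left(K,Z \right)} = \left(2 K\right)^{2} = 4 K^{2}$)
$N{\left(D \right)} = - \frac{1}{4 D} + \frac{D}{5}$ ($N{\left(D \right)} = \frac{1}{2 D} \left(- \frac{1}{2}\right) + D \frac{1}{5} = \frac{1}{2 D} \left(- \frac{1}{2}\right) + \frac{D}{5} = - \frac{1}{4 D} + \frac{D}{5}$)
$\left(N{\left(g{\left(6,-2 \right)} \right)} + q{\left(5,-7 \right)}\right)^{2} = \left(\left(- \frac{1}{4 \left(-2 - 6\right)} + \frac{-2 - 6}{5}\right) + 4 \cdot 5^{2}\right)^{2} = \left(\left(- \frac{1}{4 \left(-2 - 6\right)} + \frac{-2 - 6}{5}\right) + 4 \cdot 25\right)^{2} = \left(\left(- \frac{1}{4 \left(-8\right)} + \frac{1}{5} \left(-8\right)\right) + 100\right)^{2} = \left(\left(\left(- \frac{1}{4}\right) \left(- \frac{1}{8}\right) - \frac{8}{5}\right) + 100\right)^{2} = \left(\left(\frac{1}{32} - \frac{8}{5}\right) + 100\right)^{2} = \left(- \frac{251}{160} + 100\right)^{2} = \left(\frac{15749}{160}\right)^{2} = \frac{248031001}{25600}$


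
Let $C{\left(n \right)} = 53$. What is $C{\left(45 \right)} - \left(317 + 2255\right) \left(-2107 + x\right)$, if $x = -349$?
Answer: $6316885$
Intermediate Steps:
$C{\left(45 \right)} - \left(317 + 2255\right) \left(-2107 + x\right) = 53 - \left(317 + 2255\right) \left(-2107 - 349\right) = 53 - 2572 \left(-2456\right) = 53 - -6316832 = 53 + 6316832 = 6316885$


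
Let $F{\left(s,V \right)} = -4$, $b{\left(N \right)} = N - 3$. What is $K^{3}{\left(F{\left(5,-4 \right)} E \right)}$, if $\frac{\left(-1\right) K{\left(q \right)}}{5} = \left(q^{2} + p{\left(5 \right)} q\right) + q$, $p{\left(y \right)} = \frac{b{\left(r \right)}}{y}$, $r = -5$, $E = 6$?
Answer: $-25724625408$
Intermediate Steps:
$b{\left(N \right)} = -3 + N$
$p{\left(y \right)} = - \frac{8}{y}$ ($p{\left(y \right)} = \frac{-3 - 5}{y} = - \frac{8}{y}$)
$K{\left(q \right)} = - 5 q^{2} + 3 q$ ($K{\left(q \right)} = - 5 \left(\left(q^{2} + - \frac{8}{5} q\right) + q\right) = - 5 \left(\left(q^{2} + \left(-8\right) \frac{1}{5} q\right) + q\right) = - 5 \left(\left(q^{2} - \frac{8 q}{5}\right) + q\right) = - 5 \left(q^{2} - \frac{3 q}{5}\right) = - 5 q^{2} + 3 q$)
$K^{3}{\left(F{\left(5,-4 \right)} E \right)} = \left(\left(-4\right) 6 \left(3 - 5 \left(\left(-4\right) 6\right)\right)\right)^{3} = \left(- 24 \left(3 - -120\right)\right)^{3} = \left(- 24 \left(3 + 120\right)\right)^{3} = \left(\left(-24\right) 123\right)^{3} = \left(-2952\right)^{3} = -25724625408$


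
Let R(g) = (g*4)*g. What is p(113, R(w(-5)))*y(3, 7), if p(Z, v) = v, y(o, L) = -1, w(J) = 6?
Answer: -144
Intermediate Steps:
R(g) = 4*g² (R(g) = (4*g)*g = 4*g²)
p(113, R(w(-5)))*y(3, 7) = (4*6²)*(-1) = (4*36)*(-1) = 144*(-1) = -144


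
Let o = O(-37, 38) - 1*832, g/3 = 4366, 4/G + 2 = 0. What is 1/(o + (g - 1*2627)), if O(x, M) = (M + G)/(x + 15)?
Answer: 11/106011 ≈ 0.00010376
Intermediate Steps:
G = -2 (G = 4/(-2 + 0) = 4/(-2) = 4*(-1/2) = -2)
g = 13098 (g = 3*4366 = 13098)
O(x, M) = (-2 + M)/(15 + x) (O(x, M) = (M - 2)/(x + 15) = (-2 + M)/(15 + x))
o = -9170/11 (o = (-2 + 38)/(15 - 37) - 1*832 = 36/(-22) - 832 = -1/22*36 - 832 = -18/11 - 832 = -9170/11 ≈ -833.64)
1/(o + (g - 1*2627)) = 1/(-9170/11 + (13098 - 1*2627)) = 1/(-9170/11 + (13098 - 2627)) = 1/(-9170/11 + 10471) = 1/(106011/11) = 11/106011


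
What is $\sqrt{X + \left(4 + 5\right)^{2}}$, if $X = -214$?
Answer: $i \sqrt{133} \approx 11.533 i$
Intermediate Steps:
$\sqrt{X + \left(4 + 5\right)^{2}} = \sqrt{-214 + \left(4 + 5\right)^{2}} = \sqrt{-214 + 9^{2}} = \sqrt{-214 + 81} = \sqrt{-133} = i \sqrt{133}$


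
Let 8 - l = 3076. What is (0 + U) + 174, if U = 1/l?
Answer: 533831/3068 ≈ 174.00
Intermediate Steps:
l = -3068 (l = 8 - 1*3076 = 8 - 3076 = -3068)
U = -1/3068 (U = 1/(-3068) = -1/3068 ≈ -0.00032595)
(0 + U) + 174 = (0 - 1/3068) + 174 = -1/3068 + 174 = 533831/3068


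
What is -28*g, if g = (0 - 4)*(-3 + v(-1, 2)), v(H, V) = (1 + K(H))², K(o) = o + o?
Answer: -224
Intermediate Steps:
K(o) = 2*o
v(H, V) = (1 + 2*H)²
g = 8 (g = (0 - 4)*(-3 + (1 + 2*(-1))²) = -4*(-3 + (1 - 2)²) = -4*(-3 + (-1)²) = -4*(-3 + 1) = -4*(-2) = 8)
-28*g = -28*8 = -224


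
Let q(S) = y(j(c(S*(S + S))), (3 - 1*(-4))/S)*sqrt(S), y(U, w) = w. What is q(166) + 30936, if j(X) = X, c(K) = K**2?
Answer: 30936 + 7*sqrt(166)/166 ≈ 30937.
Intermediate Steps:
q(S) = 7/sqrt(S) (q(S) = ((3 - 1*(-4))/S)*sqrt(S) = ((3 + 4)/S)*sqrt(S) = (7/S)*sqrt(S) = 7/sqrt(S))
q(166) + 30936 = 7/sqrt(166) + 30936 = 7*(sqrt(166)/166) + 30936 = 7*sqrt(166)/166 + 30936 = 30936 + 7*sqrt(166)/166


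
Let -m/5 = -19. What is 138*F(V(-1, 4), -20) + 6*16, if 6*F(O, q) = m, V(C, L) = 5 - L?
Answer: 2281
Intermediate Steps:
m = 95 (m = -5*(-19) = 95)
F(O, q) = 95/6 (F(O, q) = (1/6)*95 = 95/6)
138*F(V(-1, 4), -20) + 6*16 = 138*(95/6) + 6*16 = 2185 + 96 = 2281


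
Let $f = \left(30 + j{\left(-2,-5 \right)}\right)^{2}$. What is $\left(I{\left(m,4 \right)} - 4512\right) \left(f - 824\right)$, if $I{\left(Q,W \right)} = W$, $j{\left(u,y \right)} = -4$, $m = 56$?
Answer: $667184$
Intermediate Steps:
$f = 676$ ($f = \left(30 - 4\right)^{2} = 26^{2} = 676$)
$\left(I{\left(m,4 \right)} - 4512\right) \left(f - 824\right) = \left(4 - 4512\right) \left(676 - 824\right) = \left(-4508\right) \left(-148\right) = 667184$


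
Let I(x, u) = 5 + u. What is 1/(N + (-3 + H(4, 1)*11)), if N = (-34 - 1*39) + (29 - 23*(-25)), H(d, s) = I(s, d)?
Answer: 1/627 ≈ 0.0015949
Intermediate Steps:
H(d, s) = 5 + d
N = 531 (N = (-34 - 39) + (29 + 575) = -73 + 604 = 531)
1/(N + (-3 + H(4, 1)*11)) = 1/(531 + (-3 + (5 + 4)*11)) = 1/(531 + (-3 + 9*11)) = 1/(531 + (-3 + 99)) = 1/(531 + 96) = 1/627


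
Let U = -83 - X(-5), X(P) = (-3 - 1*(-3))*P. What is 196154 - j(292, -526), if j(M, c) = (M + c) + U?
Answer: 196471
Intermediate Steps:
X(P) = 0 (X(P) = (-3 + 3)*P = 0*P = 0)
U = -83 (U = -83 - 1*0 = -83 + 0 = -83)
j(M, c) = -83 + M + c (j(M, c) = (M + c) - 83 = -83 + M + c)
196154 - j(292, -526) = 196154 - (-83 + 292 - 526) = 196154 - 1*(-317) = 196154 + 317 = 196471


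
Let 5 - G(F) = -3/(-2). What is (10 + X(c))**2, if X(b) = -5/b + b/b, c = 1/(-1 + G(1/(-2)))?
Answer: 9/4 ≈ 2.2500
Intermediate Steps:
G(F) = 7/2 (G(F) = 5 - (-3)/(-2) = 5 - (-3)*(-1)/2 = 5 - 1*3/2 = 5 - 3/2 = 7/2)
c = 2/5 (c = 1/(-1 + 7/2) = 1/(5/2) = 2/5 ≈ 0.40000)
X(b) = 1 - 5/b (X(b) = -5/b + 1 = 1 - 5/b)
(10 + X(c))**2 = (10 + (-5 + 2/5)/(2/5))**2 = (10 + (5/2)*(-23/5))**2 = (10 - 23/2)**2 = (-3/2)**2 = 9/4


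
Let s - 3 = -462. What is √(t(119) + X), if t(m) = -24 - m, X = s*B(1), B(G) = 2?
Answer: I*√1061 ≈ 32.573*I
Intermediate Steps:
s = -459 (s = 3 - 462 = -459)
X = -918 (X = -459*2 = -918)
√(t(119) + X) = √((-24 - 1*119) - 918) = √((-24 - 119) - 918) = √(-143 - 918) = √(-1061) = I*√1061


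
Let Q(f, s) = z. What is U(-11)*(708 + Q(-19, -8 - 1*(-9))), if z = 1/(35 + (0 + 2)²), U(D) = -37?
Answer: -1021681/39 ≈ -26197.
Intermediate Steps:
z = 1/39 (z = 1/(35 + 2²) = 1/(35 + 4) = 1/39 ≈ 0.025641)
Q(f, s) = 1/39
U(-11)*(708 + Q(-19, -8 - 1*(-9))) = -37*(708 + 1/39) = -37*27613/39 = -1021681/39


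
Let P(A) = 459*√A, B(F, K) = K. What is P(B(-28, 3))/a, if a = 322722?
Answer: 51*√3/35858 ≈ 0.0024635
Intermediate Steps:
P(B(-28, 3))/a = (459*√3)/322722 = (459*√3)*(1/322722) = 51*√3/35858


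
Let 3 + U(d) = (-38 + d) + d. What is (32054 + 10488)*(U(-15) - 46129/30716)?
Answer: -47369772515/15358 ≈ -3.0844e+6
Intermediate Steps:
U(d) = -41 + 2*d (U(d) = -3 + ((-38 + d) + d) = -3 + (-38 + 2*d) = -41 + 2*d)
(32054 + 10488)*(U(-15) - 46129/30716) = (32054 + 10488)*((-41 + 2*(-15)) - 46129/30716) = 42542*((-41 - 30) - 46129*1/30716) = 42542*(-71 - 46129/30716) = 42542*(-2226965/30716) = -47369772515/15358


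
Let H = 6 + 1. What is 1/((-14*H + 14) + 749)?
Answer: 1/665 ≈ 0.0015038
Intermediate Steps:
H = 7
1/((-14*H + 14) + 749) = 1/((-14*7 + 14) + 749) = 1/((-98 + 14) + 749) = 1/(-84 + 749) = 1/665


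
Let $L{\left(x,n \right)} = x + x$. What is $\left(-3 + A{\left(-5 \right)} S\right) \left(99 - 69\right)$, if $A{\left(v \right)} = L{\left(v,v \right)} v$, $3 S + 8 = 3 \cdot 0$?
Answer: $-4090$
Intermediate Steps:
$S = - \frac{8}{3}$ ($S = - \frac{8}{3} + \frac{3 \cdot 0}{3} = - \frac{8}{3} + \frac{1}{3} \cdot 0 = - \frac{8}{3} + 0 = - \frac{8}{3} \approx -2.6667$)
$L{\left(x,n \right)} = 2 x$
$A{\left(v \right)} = 2 v^{2}$ ($A{\left(v \right)} = 2 v v = 2 v^{2}$)
$\left(-3 + A{\left(-5 \right)} S\right) \left(99 - 69\right) = \left(-3 + 2 \left(-5\right)^{2} \left(- \frac{8}{3}\right)\right) \left(99 - 69\right) = \left(-3 + 2 \cdot 25 \left(- \frac{8}{3}\right)\right) 30 = \left(-3 + 50 \left(- \frac{8}{3}\right)\right) 30 = \left(-3 - \frac{400}{3}\right) 30 = \left(- \frac{409}{3}\right) 30 = -4090$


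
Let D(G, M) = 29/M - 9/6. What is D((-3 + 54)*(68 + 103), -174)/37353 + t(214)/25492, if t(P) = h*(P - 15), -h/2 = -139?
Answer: 3099600269/1428304014 ≈ 2.1701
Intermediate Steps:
h = 278 (h = -2*(-139) = 278)
t(P) = -4170 + 278*P (t(P) = 278*(P - 15) = 278*(-15 + P) = -4170 + 278*P)
D(G, M) = -3/2 + 29/M (D(G, M) = 29/M - 9*⅙ = 29/M - 3/2 = -3/2 + 29/M)
D((-3 + 54)*(68 + 103), -174)/37353 + t(214)/25492 = (-3/2 + 29/(-174))/37353 + (-4170 + 278*214)/25492 = (-3/2 + 29*(-1/174))*(1/37353) + (-4170 + 59492)*(1/25492) = (-3/2 - ⅙)*(1/37353) + 55322*(1/25492) = -5/3*1/37353 + 27661/12746 = -5/112059 + 27661/12746 = 3099600269/1428304014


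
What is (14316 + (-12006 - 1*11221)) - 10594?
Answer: -19505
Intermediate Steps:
(14316 + (-12006 - 1*11221)) - 10594 = (14316 + (-12006 - 11221)) - 10594 = (14316 - 23227) - 10594 = -8911 - 10594 = -19505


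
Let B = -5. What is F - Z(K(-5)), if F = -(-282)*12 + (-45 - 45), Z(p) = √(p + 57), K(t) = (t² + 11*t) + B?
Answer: 3294 - √22 ≈ 3289.3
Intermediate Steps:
K(t) = -5 + t² + 11*t (K(t) = (t² + 11*t) - 5 = -5 + t² + 11*t)
Z(p) = √(57 + p)
F = 3294 (F = -94*(-36) - 90 = 3384 - 90 = 3294)
F - Z(K(-5)) = 3294 - √(57 + (-5 + (-5)² + 11*(-5))) = 3294 - √(57 + (-5 + 25 - 55)) = 3294 - √(57 - 35) = 3294 - √22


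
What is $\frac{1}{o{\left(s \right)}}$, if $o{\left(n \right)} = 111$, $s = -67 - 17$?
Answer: $\frac{1}{111} \approx 0.009009$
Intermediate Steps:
$s = -84$
$\frac{1}{o{\left(s \right)}} = \frac{1}{111}$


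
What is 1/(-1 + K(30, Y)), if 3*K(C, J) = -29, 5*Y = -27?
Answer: -3/32 ≈ -0.093750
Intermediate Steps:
Y = -27/5 (Y = (1/5)*(-27) = -27/5 ≈ -5.4000)
K(C, J) = -29/3 (K(C, J) = (1/3)*(-29) = -29/3)
1/(-1 + K(30, Y)) = 1/(-1 - 29/3) = 1/(-32/3) = -3/32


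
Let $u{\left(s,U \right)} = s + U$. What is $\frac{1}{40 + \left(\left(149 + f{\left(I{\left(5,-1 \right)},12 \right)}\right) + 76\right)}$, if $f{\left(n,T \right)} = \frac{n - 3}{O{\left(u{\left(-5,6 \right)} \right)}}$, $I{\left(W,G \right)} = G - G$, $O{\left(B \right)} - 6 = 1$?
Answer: $\frac{7}{1852} \approx 0.0037797$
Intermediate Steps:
$u{\left(s,U \right)} = U + s$
$O{\left(B \right)} = 7$ ($O{\left(B \right)} = 6 + 1 = 7$)
$I{\left(W,G \right)} = 0$
$f{\left(n,T \right)} = - \frac{3}{7} + \frac{n}{7}$ ($f{\left(n,T \right)} = \frac{n - 3}{7} = \frac{-3 + n}{7} = - \frac{3}{7} + \frac{n}{7}$)
$\frac{1}{40 + \left(\left(149 + f{\left(I{\left(5,-1 \right)},12 \right)}\right) + 76\right)} = \frac{1}{40 + \left(\left(149 + \left(- \frac{3}{7} + \frac{1}{7} \cdot 0\right)\right) + 76\right)} = \frac{1}{40 + \left(\left(149 + \left(- \frac{3}{7} + 0\right)\right) + 76\right)} = \frac{1}{40 + \left(\left(149 - \frac{3}{7}\right) + 76\right)} = \frac{1}{40 + \left(\frac{1040}{7} + 76\right)} = \frac{1}{40 + \frac{1572}{7}} = \frac{1}{\frac{1852}{7}} = \frac{7}{1852}$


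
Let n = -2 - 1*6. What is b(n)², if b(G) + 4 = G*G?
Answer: 3600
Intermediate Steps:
n = -8 (n = -2 - 6 = -8)
b(G) = -4 + G² (b(G) = -4 + G*G = -4 + G²)
b(n)² = (-4 + (-8)²)² = (-4 + 64)² = 60² = 3600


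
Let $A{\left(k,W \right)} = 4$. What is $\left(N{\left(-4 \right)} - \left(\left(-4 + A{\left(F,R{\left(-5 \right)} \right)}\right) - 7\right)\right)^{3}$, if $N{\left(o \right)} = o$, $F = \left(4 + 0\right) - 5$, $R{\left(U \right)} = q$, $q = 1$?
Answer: $27$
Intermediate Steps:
$R{\left(U \right)} = 1$
$F = -1$ ($F = 4 - 5 = -1$)
$\left(N{\left(-4 \right)} - \left(\left(-4 + A{\left(F,R{\left(-5 \right)} \right)}\right) - 7\right)\right)^{3} = \left(-4 - \left(\left(-4 + 4\right) - 7\right)\right)^{3} = \left(-4 - \left(0 - 7\right)\right)^{3} = \left(-4 - -7\right)^{3} = \left(-4 + 7\right)^{3} = 3^{3} = 27$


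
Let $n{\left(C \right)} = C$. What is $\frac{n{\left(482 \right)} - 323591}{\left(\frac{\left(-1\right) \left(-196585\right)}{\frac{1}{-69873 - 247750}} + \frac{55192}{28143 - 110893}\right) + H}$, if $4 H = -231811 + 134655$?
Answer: $\frac{1485403875}{287050287742844} \approx 5.1747 \cdot 10^{-6}$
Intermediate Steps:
$H = -24289$ ($H = \frac{-231811 + 134655}{4} = \frac{1}{4} \left(-97156\right) = -24289$)
$\frac{n{\left(482 \right)} - 323591}{\left(\frac{\left(-1\right) \left(-196585\right)}{\frac{1}{-69873 - 247750}} + \frac{55192}{28143 - 110893}\right) + H} = \frac{482 - 323591}{\left(\frac{\left(-1\right) \left(-196585\right)}{\frac{1}{-69873 - 247750}} + \frac{55192}{28143 - 110893}\right) - 24289} = - \frac{323109}{\left(\frac{196585}{\frac{1}{-69873 - 247750}} + \frac{55192}{-82750}\right) - 24289} = - \frac{323109}{\left(\frac{196585}{\frac{1}{-317623}} + 55192 \left(- \frac{1}{82750}\right)\right) - 24289} = - \frac{323109}{\left(\frac{196585}{- \frac{1}{317623}} - \frac{27596}{41375}\right) - 24289} = - \frac{323109}{\left(196585 \left(-317623\right) - \frac{27596}{41375}\right) - 24289} = - \frac{323109}{\left(-62439917455 - \frac{27596}{41375}\right) - 24289} = - \frac{323109}{- \frac{2583451584728221}{41375} - 24289} = - \frac{323109}{- \frac{2583452589685596}{41375}} = \left(-323109\right) \left(- \frac{41375}{2583452589685596}\right) = \frac{1485403875}{287050287742844}$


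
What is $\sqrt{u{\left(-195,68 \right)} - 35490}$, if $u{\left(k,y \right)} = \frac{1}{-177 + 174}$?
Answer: $\frac{i \sqrt{319413}}{3} \approx 188.39 i$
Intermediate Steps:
$u{\left(k,y \right)} = - \frac{1}{3}$ ($u{\left(k,y \right)} = \frac{1}{-3} = - \frac{1}{3}$)
$\sqrt{u{\left(-195,68 \right)} - 35490} = \sqrt{- \frac{1}{3} - 35490} = \sqrt{- \frac{106471}{3}} = \frac{i \sqrt{319413}}{3}$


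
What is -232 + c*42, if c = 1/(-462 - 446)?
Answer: -105349/454 ≈ -232.05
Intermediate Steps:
c = -1/908 (c = 1/(-908) = -1/908 ≈ -0.0011013)
-232 + c*42 = -232 - 1/908*42 = -232 - 21/454 = -105349/454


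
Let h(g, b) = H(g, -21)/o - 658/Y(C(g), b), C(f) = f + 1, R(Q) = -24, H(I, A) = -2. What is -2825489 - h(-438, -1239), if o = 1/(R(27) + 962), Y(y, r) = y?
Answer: -1233919539/437 ≈ -2.8236e+6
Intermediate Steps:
C(f) = 1 + f
o = 1/938 (o = 1/(-24 + 962) = 1/938 ≈ 0.0010661)
h(g, b) = -1876 - 658/(1 + g) (h(g, b) = -2/1/938 - 658/(1 + g) = -2*938 - 658/(1 + g) = -1876 - 658/(1 + g))
-2825489 - h(-438, -1239) = -2825489 - 14*(-181 - 134*(-438))/(1 - 438) = -2825489 - 14*(-181 + 58692)/(-437) = -2825489 - 14*(-1)*58511/437 = -2825489 - 1*(-819154/437) = -2825489 + 819154/437 = -1233919539/437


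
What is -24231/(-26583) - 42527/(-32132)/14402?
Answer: 3738130253675/4100561232104 ≈ 0.91161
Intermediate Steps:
-24231/(-26583) - 42527/(-32132)/14402 = -24231*(-1/26583) - 42527*(-1/32132)*(1/14402) = 8077/8861 + (42527/32132)*(1/14402) = 8077/8861 + 42527/462765064 = 3738130253675/4100561232104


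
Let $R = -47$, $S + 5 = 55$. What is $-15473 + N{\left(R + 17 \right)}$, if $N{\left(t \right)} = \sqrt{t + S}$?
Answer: $-15473 + 2 \sqrt{5} \approx -15469.0$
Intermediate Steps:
$S = 50$ ($S = -5 + 55 = 50$)
$N{\left(t \right)} = \sqrt{50 + t}$ ($N{\left(t \right)} = \sqrt{t + 50} = \sqrt{50 + t}$)
$-15473 + N{\left(R + 17 \right)} = -15473 + \sqrt{50 + \left(-47 + 17\right)} = -15473 + \sqrt{50 - 30} = -15473 + \sqrt{20} = -15473 + 2 \sqrt{5}$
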